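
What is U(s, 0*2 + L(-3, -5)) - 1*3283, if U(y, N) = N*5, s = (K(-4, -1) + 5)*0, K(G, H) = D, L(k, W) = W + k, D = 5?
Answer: -3323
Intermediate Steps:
K(G, H) = 5
s = 0 (s = (5 + 5)*0 = 10*0 = 0)
U(y, N) = 5*N
U(s, 0*2 + L(-3, -5)) - 1*3283 = 5*(0*2 + (-5 - 3)) - 1*3283 = 5*(0 - 8) - 3283 = 5*(-8) - 3283 = -40 - 3283 = -3323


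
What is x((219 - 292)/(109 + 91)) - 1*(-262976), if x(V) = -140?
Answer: 262836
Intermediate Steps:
x((219 - 292)/(109 + 91)) - 1*(-262976) = -140 - 1*(-262976) = -140 + 262976 = 262836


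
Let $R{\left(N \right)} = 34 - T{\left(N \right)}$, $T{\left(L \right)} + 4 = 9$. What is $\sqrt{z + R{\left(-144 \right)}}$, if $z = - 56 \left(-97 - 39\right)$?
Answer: $\sqrt{7645} \approx 87.436$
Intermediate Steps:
$z = 7616$ ($z = \left(-56\right) \left(-136\right) = 7616$)
$T{\left(L \right)} = 5$ ($T{\left(L \right)} = -4 + 9 = 5$)
$R{\left(N \right)} = 29$ ($R{\left(N \right)} = 34 - 5 = 29$)
$\sqrt{z + R{\left(-144 \right)}} = \sqrt{7616 + 29} = \sqrt{7645}$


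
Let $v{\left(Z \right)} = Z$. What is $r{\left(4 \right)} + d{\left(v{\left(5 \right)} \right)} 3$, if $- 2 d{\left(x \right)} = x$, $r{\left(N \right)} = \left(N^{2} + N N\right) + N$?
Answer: $\frac{57}{2} \approx 28.5$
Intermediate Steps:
$r{\left(N \right)} = N + 2 N^{2}$ ($r{\left(N \right)} = \left(N^{2} + N^{2}\right) + N = 2 N^{2} + N = N + 2 N^{2}$)
$d{\left(x \right)} = - \frac{x}{2}$
$r{\left(4 \right)} + d{\left(v{\left(5 \right)} \right)} 3 = 4 \left(1 + 2 \cdot 4\right) + \left(- \frac{1}{2}\right) 5 \cdot 3 = 4 \left(1 + 8\right) - \frac{15}{2} = 4 \cdot 9 - \frac{15}{2} = 36 - \frac{15}{2} = \frac{57}{2}$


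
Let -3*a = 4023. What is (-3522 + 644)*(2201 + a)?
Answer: -2475080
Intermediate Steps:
a = -1341 (a = -1/3*4023 = -1341)
(-3522 + 644)*(2201 + a) = (-3522 + 644)*(2201 - 1341) = -2878*860 = -2475080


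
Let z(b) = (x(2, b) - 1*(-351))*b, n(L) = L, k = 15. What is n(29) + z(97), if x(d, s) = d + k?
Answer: 35725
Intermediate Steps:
x(d, s) = 15 + d (x(d, s) = d + 15 = 15 + d)
z(b) = 368*b (z(b) = ((15 + 2) - 1*(-351))*b = (17 + 351)*b = 368*b)
n(29) + z(97) = 29 + 368*97 = 29 + 35696 = 35725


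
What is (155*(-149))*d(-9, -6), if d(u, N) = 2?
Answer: -46190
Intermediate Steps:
(155*(-149))*d(-9, -6) = (155*(-149))*2 = -23095*2 = -46190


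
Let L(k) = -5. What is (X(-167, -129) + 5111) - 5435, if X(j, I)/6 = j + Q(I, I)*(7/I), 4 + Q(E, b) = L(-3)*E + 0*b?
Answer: -65992/43 ≈ -1534.7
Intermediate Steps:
Q(E, b) = -4 - 5*E (Q(E, b) = -4 + (-5*E + 0*b) = -4 + (-5*E + 0) = -4 - 5*E)
X(j, I) = 6*j + 42*(-4 - 5*I)/I (X(j, I) = 6*(j + (-4 - 5*I)*(7/I)) = 6*(j + 7*(-4 - 5*I)/I) = 6*j + 42*(-4 - 5*I)/I)
(X(-167, -129) + 5111) - 5435 = ((-210 - 168/(-129) + 6*(-167)) + 5111) - 5435 = ((-210 - 168*(-1/129) - 1002) + 5111) - 5435 = ((-210 + 56/43 - 1002) + 5111) - 5435 = (-52060/43 + 5111) - 5435 = 167713/43 - 5435 = -65992/43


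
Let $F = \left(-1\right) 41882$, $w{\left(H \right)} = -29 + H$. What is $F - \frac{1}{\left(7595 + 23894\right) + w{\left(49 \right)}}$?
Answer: $- \frac{1319659939}{31509} \approx -41882.0$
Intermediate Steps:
$F = -41882$
$F - \frac{1}{\left(7595 + 23894\right) + w{\left(49 \right)}} = -41882 - \frac{1}{\left(7595 + 23894\right) + \left(-29 + 49\right)} = -41882 - \frac{1}{31489 + 20} = -41882 - \frac{1}{31509} = - \frac{1319659939}{31509}$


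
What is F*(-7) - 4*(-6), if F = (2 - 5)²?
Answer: -39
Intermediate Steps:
F = 9 (F = (-3)² = 9)
F*(-7) - 4*(-6) = 9*(-7) - 4*(-6) = -63 + 24 = -39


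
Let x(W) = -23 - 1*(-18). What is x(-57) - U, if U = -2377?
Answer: 2372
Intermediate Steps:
x(W) = -5 (x(W) = -23 + 18 = -5)
x(-57) - U = -5 - 1*(-2377) = -5 + 2377 = 2372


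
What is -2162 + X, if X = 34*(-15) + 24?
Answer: -2648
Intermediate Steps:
X = -486 (X = -510 + 24 = -486)
-2162 + X = -2162 - 486 = -2648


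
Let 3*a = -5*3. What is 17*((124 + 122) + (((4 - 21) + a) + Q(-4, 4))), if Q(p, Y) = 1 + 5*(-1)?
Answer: 3740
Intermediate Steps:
a = -5 (a = (-5*3)/3 = (1/3)*(-15) = -5)
Q(p, Y) = -4 (Q(p, Y) = 1 - 5 = -4)
17*((124 + 122) + (((4 - 21) + a) + Q(-4, 4))) = 17*((124 + 122) + (((4 - 21) - 5) - 4)) = 17*(246 + ((-17 - 5) - 4)) = 17*(246 + (-22 - 4)) = 17*(246 - 26) = 17*220 = 3740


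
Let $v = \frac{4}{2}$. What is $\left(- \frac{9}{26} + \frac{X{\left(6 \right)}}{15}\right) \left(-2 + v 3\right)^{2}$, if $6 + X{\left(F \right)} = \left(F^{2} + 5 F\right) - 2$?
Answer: $\frac{10984}{195} \approx 56.328$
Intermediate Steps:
$X{\left(F \right)} = -8 + F^{2} + 5 F$ ($X{\left(F \right)} = -6 - \left(2 - F^{2} - 5 F\right) = -6 + \left(-2 + F^{2} + 5 F\right) = -8 + F^{2} + 5 F$)
$v = 2$ ($v = 4 \cdot \frac{1}{2} = 2$)
$\left(- \frac{9}{26} + \frac{X{\left(6 \right)}}{15}\right) \left(-2 + v 3\right)^{2} = \left(- \frac{9}{26} + \frac{-8 + 6^{2} + 5 \cdot 6}{15}\right) \left(-2 + 2 \cdot 3\right)^{2} = \left(\left(-9\right) \frac{1}{26} + \left(-8 + 36 + 30\right) \frac{1}{15}\right) \left(-2 + 6\right)^{2} = \left(- \frac{9}{26} + 58 \cdot \frac{1}{15}\right) 4^{2} = \left(- \frac{9}{26} + \frac{58}{15}\right) 16 = \frac{1373}{390} \cdot 16 = \frac{10984}{195}$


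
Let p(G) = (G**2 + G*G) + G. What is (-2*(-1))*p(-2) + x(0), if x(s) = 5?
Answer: 17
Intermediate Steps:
p(G) = G + 2*G**2 (p(G) = (G**2 + G**2) + G = 2*G**2 + G = G + 2*G**2)
(-2*(-1))*p(-2) + x(0) = (-2*(-1))*(-2*(1 + 2*(-2))) + 5 = 2*(-2*(1 - 4)) + 5 = 2*(-2*(-3)) + 5 = 2*6 + 5 = 12 + 5 = 17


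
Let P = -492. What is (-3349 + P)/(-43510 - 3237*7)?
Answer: 3841/66169 ≈ 0.058048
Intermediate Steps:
(-3349 + P)/(-43510 - 3237*7) = (-3349 - 492)/(-43510 - 3237*7) = -3841/(-43510 - 22659) = -3841/(-66169) = -3841*(-1/66169) = 3841/66169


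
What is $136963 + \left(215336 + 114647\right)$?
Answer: $466946$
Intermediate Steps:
$136963 + \left(215336 + 114647\right) = 136963 + 329983 = 466946$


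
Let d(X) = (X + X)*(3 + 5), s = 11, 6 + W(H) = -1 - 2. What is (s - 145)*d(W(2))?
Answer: 19296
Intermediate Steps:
W(H) = -9 (W(H) = -6 + (-1 - 2) = -6 - 3 = -9)
d(X) = 16*X (d(X) = (2*X)*8 = 16*X)
(s - 145)*d(W(2)) = (11 - 145)*(16*(-9)) = -134*(-144) = 19296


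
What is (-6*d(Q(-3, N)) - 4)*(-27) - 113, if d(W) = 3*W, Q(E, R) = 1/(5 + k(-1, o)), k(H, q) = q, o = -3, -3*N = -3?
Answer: 238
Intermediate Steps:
N = 1 (N = -⅓*(-3) = 1)
Q(E, R) = ½ (Q(E, R) = 1/(5 - 3) = 1/2 = ½)
(-6*d(Q(-3, N)) - 4)*(-27) - 113 = (-18/2 - 4)*(-27) - 113 = (-6*3/2 - 4)*(-27) - 113 = (-9 - 4)*(-27) - 113 = -13*(-27) - 113 = 351 - 113 = 238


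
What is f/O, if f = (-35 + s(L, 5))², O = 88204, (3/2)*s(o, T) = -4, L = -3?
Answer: 12769/793836 ≈ 0.016085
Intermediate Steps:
s(o, T) = -8/3 (s(o, T) = (⅔)*(-4) = -8/3)
f = 12769/9 (f = (-35 - 8/3)² = (-113/3)² = 12769/9 ≈ 1418.8)
f/O = (12769/9)/88204 = (12769/9)*(1/88204) = 12769/793836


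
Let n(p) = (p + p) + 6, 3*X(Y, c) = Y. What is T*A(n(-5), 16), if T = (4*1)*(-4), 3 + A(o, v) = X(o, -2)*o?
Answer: -112/3 ≈ -37.333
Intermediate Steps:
X(Y, c) = Y/3
n(p) = 6 + 2*p (n(p) = 2*p + 6 = 6 + 2*p)
A(o, v) = -3 + o**2/3 (A(o, v) = -3 + (o/3)*o = -3 + o**2/3)
T = -16 (T = 4*(-4) = -16)
T*A(n(-5), 16) = -16*(-3 + (6 + 2*(-5))**2/3) = -16*(-3 + (6 - 10)**2/3) = -16*(-3 + (1/3)*(-4)**2) = -16*(-3 + (1/3)*16) = -16*(-3 + 16/3) = -16*7/3 = -112/3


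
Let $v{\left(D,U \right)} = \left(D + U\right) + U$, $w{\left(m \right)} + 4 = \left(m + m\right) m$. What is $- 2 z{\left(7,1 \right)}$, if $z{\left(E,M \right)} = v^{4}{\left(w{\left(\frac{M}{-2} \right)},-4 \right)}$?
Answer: $- \frac{279841}{8} \approx -34980.0$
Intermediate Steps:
$w{\left(m \right)} = -4 + 2 m^{2}$ ($w{\left(m \right)} = -4 + \left(m + m\right) m = -4 + 2 m m = -4 + 2 m^{2}$)
$v{\left(D,U \right)} = D + 2 U$
$z{\left(E,M \right)} = \left(-12 + \frac{M^{2}}{2}\right)^{4}$ ($z{\left(E,M \right)} = \left(\left(-4 + 2 \left(\frac{M}{-2}\right)^{2}\right) + 2 \left(-4\right)\right)^{4} = \left(\left(-4 + 2 \left(M \left(- \frac{1}{2}\right)\right)^{2}\right) - 8\right)^{4} = \left(\left(-4 + 2 \left(- \frac{M}{2}\right)^{2}\right) - 8\right)^{4} = \left(\left(-4 + 2 \frac{M^{2}}{4}\right) - 8\right)^{4} = \left(\left(-4 + \frac{M^{2}}{2}\right) - 8\right)^{4} = \left(-12 + \frac{M^{2}}{2}\right)^{4}$)
$- 2 z{\left(7,1 \right)} = - 2 \frac{\left(-24 + 1^{2}\right)^{4}}{16} = - 2 \frac{\left(-24 + 1\right)^{4}}{16} = - 2 \frac{\left(-23\right)^{4}}{16} = - 2 \cdot \frac{1}{16} \cdot 279841 = \left(-2\right) \frac{279841}{16} = - \frac{279841}{8}$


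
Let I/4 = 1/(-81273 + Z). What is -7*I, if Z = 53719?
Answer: 14/13777 ≈ 0.0010162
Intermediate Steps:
I = -2/13777 (I = 4/(-81273 + 53719) = 4/(-27554) = 4*(-1/27554) = -2/13777 ≈ -0.00014517)
-7*I = -7*(-2/13777) = 14/13777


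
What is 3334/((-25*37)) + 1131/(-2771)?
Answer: -10284689/2563175 ≈ -4.0125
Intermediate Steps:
3334/((-25*37)) + 1131/(-2771) = 3334/(-925) + 1131*(-1/2771) = 3334*(-1/925) - 1131/2771 = -3334/925 - 1131/2771 = -10284689/2563175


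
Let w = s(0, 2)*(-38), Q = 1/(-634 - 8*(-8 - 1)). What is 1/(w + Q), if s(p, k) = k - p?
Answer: -562/42713 ≈ -0.013158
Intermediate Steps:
Q = -1/562 (Q = 1/(-634 - 8*(-9)) = 1/(-634 + 72) = 1/(-562) = -1/562 ≈ -0.0017794)
w = -76 (w = (2 - 1*0)*(-38) = (2 + 0)*(-38) = 2*(-38) = -76)
1/(w + Q) = 1/(-76 - 1/562) = 1/(-42713/562) = -562/42713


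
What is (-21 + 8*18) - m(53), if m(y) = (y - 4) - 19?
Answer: 93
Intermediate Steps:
m(y) = -23 + y (m(y) = (-4 + y) - 19 = -23 + y)
(-21 + 8*18) - m(53) = (-21 + 8*18) - (-23 + 53) = (-21 + 144) - 1*30 = 123 - 30 = 93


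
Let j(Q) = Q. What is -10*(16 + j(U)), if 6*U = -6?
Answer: -150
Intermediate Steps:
U = -1 (U = (⅙)*(-6) = -1)
-10*(16 + j(U)) = -10*(16 - 1) = -10*15 = -150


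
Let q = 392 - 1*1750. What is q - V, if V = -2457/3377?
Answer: -4583509/3377 ≈ -1357.3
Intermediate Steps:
V = -2457/3377 (V = -2457*1/3377 = -2457/3377 ≈ -0.72757)
q = -1358 (q = 392 - 1750 = -1358)
q - V = -1358 - 1*(-2457/3377) = -1358 + 2457/3377 = -4583509/3377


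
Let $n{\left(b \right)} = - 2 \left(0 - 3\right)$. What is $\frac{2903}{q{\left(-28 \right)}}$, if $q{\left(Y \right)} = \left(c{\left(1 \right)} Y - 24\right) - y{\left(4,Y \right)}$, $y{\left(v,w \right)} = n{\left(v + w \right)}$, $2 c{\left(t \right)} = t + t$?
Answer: $- \frac{2903}{58} \approx -50.052$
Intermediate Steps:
$c{\left(t \right)} = t$ ($c{\left(t \right)} = \frac{t + t}{2} = \frac{2 t}{2} = t$)
$n{\left(b \right)} = 6$ ($n{\left(b \right)} = \left(-2\right) \left(-3\right) = 6$)
$y{\left(v,w \right)} = 6$
$q{\left(Y \right)} = -30 + Y$ ($q{\left(Y \right)} = \left(1 Y - 24\right) - 6 = \left(Y - 24\right) - 6 = \left(-24 + Y\right) - 6 = -30 + Y$)
$\frac{2903}{q{\left(-28 \right)}} = \frac{2903}{-30 - 28} = \frac{2903}{-58} = 2903 \left(- \frac{1}{58}\right) = - \frac{2903}{58}$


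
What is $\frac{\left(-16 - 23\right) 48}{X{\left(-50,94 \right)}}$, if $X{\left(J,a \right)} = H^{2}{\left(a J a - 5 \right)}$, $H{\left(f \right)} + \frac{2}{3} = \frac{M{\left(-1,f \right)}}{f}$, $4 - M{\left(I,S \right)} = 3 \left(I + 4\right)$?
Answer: $- \frac{131543562176208}{31229604961} \approx -4212.1$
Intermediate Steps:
$M{\left(I,S \right)} = -8 - 3 I$ ($M{\left(I,S \right)} = 4 - 3 \left(I + 4\right) = 4 - 3 \left(4 + I\right) = 4 - \left(12 + 3 I\right) = -8 - 3 I$)
$H{\left(f \right)} = - \frac{2}{3} - \frac{5}{f}$ ($H{\left(f \right)} = - \frac{2}{3} + \frac{-8 - -3}{f} = - \frac{2}{3} + \frac{-8 + 3}{f} = - \frac{2}{3} - \frac{5}{f}$)
$X{\left(J,a \right)} = \left(- \frac{2}{3} - \frac{5}{-5 + J a^{2}}\right)^{2}$ ($X{\left(J,a \right)} = \left(- \frac{2}{3} - \frac{5}{a J a - 5}\right)^{2} = \left(- \frac{2}{3} - \frac{5}{J a a - 5}\right)^{2} = \left(- \frac{2}{3} - \frac{5}{J a^{2} - 5}\right)^{2} = \left(- \frac{2}{3} - \frac{5}{-5 + J a^{2}}\right)^{2}$)
$\frac{\left(-16 - 23\right) 48}{X{\left(-50,94 \right)}} = \frac{\left(-16 - 23\right) 48}{\frac{1}{9} \frac{1}{\left(-5 - 50 \cdot 94^{2}\right)^{2}} \left(5 + 2 \left(-50\right) 94^{2}\right)^{2}} = \frac{\left(-39\right) 48}{\frac{1}{9} \frac{1}{\left(-5 - 441800\right)^{2}} \left(5 + 2 \left(-50\right) 8836\right)^{2}} = - \frac{1872}{\frac{1}{9} \frac{1}{\left(-5 - 441800\right)^{2}} \left(5 - 883600\right)^{2}} = - \frac{1872}{\frac{1}{9} \cdot \frac{1}{195191658025} \left(-883595\right)^{2}} = - \frac{1872}{\frac{1}{9} \cdot \frac{1}{195191658025} \cdot 780740124025} = - \frac{1872}{\frac{31229604961}{70268996889}} = \left(-1872\right) \frac{70268996889}{31229604961} = - \frac{131543562176208}{31229604961}$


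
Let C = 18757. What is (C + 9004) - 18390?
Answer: 9371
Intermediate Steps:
(C + 9004) - 18390 = (18757 + 9004) - 18390 = 27761 - 18390 = 9371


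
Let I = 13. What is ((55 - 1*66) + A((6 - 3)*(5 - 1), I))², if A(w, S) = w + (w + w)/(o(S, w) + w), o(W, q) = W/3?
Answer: 14641/2401 ≈ 6.0979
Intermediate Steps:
o(W, q) = W/3 (o(W, q) = W*(⅓) = W/3)
A(w, S) = w + 2*w/(w + S/3) (A(w, S) = w + (w + w)/(S/3 + w) = w + (2*w)/(w + S/3) = w + 2*w/(w + S/3))
((55 - 1*66) + A((6 - 3)*(5 - 1), I))² = ((55 - 1*66) + ((6 - 3)*(5 - 1))*(6 + 13 + 3*((6 - 3)*(5 - 1)))/(13 + 3*((6 - 3)*(5 - 1))))² = ((55 - 66) + (3*4)*(6 + 13 + 3*(3*4))/(13 + 3*(3*4)))² = (-11 + 12*(6 + 13 + 3*12)/(13 + 3*12))² = (-11 + 12*(6 + 13 + 36)/(13 + 36))² = (-11 + 12*55/49)² = (-11 + 12*(1/49)*55)² = (-11 + 660/49)² = (121/49)² = 14641/2401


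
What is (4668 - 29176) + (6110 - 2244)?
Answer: -20642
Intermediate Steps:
(4668 - 29176) + (6110 - 2244) = -24508 + 3866 = -20642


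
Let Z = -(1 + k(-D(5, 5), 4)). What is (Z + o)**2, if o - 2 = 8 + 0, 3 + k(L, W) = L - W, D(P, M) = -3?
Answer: 169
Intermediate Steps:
k(L, W) = -3 + L - W (k(L, W) = -3 + (L - W) = -3 + L - W)
o = 10 (o = 2 + (8 + 0) = 2 + 8 = 10)
Z = 3 (Z = -(1 + (-3 - 1*(-3) - 1*4)) = -(1 + (-3 + 3 - 4)) = -(1 - 4) = -1*(-3) = 3)
(Z + o)**2 = (3 + 10)**2 = 13**2 = 169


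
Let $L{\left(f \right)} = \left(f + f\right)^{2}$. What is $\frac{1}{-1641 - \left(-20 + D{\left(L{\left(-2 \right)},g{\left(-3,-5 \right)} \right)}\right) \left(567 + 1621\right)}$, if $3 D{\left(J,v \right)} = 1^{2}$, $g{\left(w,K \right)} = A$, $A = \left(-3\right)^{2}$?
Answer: $\frac{3}{124169} \approx 2.4161 \cdot 10^{-5}$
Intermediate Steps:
$A = 9$
$L{\left(f \right)} = 4 f^{2}$ ($L{\left(f \right)} = \left(2 f\right)^{2} = 4 f^{2}$)
$g{\left(w,K \right)} = 9$
$D{\left(J,v \right)} = \frac{1}{3}$ ($D{\left(J,v \right)} = \frac{1^{2}}{3} = \frac{1}{3} \cdot 1 = \frac{1}{3}$)
$\frac{1}{-1641 - \left(-20 + D{\left(L{\left(-2 \right)},g{\left(-3,-5 \right)} \right)}\right) \left(567 + 1621\right)} = \frac{1}{-1641 - \left(-20 + \frac{1}{3}\right) \left(567 + 1621\right)} = \frac{1}{-1641 - \left(- \frac{59}{3}\right) 2188} = \frac{1}{-1641 - - \frac{129092}{3}} = \frac{1}{-1641 + \frac{129092}{3}} = \frac{1}{\frac{124169}{3}} = \frac{3}{124169}$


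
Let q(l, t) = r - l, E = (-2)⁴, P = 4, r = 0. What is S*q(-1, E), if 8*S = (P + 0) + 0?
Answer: ½ ≈ 0.50000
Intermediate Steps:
E = 16
S = ½ (S = ((4 + 0) + 0)/8 = (4 + 0)/8 = (⅛)*4 = ½ ≈ 0.50000)
q(l, t) = -l (q(l, t) = 0 - l = -l)
S*q(-1, E) = (-1*(-1))/2 = (½)*1 = ½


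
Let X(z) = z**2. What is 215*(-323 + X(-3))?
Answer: -67510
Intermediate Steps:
215*(-323 + X(-3)) = 215*(-323 + (-3)**2) = 215*(-323 + 9) = 215*(-314) = -67510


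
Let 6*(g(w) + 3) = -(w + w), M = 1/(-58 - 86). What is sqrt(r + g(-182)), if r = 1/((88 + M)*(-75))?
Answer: sqrt(2083185803103)/190065 ≈ 7.5938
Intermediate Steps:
M = -1/144 (M = 1/(-144) = -1/144 ≈ -0.0069444)
g(w) = -3 - w/3 (g(w) = -3 + (-(w + w))/6 = -3 + (-2*w)/6 = -3 - w/3)
r = -48/316775 (r = 1/((88 - 1/144)*(-75)) = 1/((12671/144)*(-75)) = 1/(-316775/48) = -48/316775 ≈ -0.00015153)
sqrt(r + g(-182)) = sqrt(-48/316775 + (-3 - 1/3*(-182))) = sqrt(-48/316775 + (-3 + 182/3)) = sqrt(-48/316775 + 173/3) = sqrt(54801931/950325) = sqrt(2083185803103)/190065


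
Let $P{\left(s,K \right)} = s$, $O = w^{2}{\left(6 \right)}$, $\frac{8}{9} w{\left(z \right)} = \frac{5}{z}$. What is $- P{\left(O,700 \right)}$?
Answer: $- \frac{225}{256} \approx -0.87891$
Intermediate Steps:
$w{\left(z \right)} = \frac{45}{8 z}$ ($w{\left(z \right)} = \frac{9 \frac{5}{z}}{8} = \frac{45}{8 z}$)
$O = \frac{225}{256}$ ($O = \left(\frac{45}{8 \cdot 6}\right)^{2} = \left(\frac{45}{8} \cdot \frac{1}{6}\right)^{2} = \left(\frac{15}{16}\right)^{2} = \frac{225}{256} \approx 0.87891$)
$- P{\left(O,700 \right)} = \left(-1\right) \frac{225}{256} = - \frac{225}{256}$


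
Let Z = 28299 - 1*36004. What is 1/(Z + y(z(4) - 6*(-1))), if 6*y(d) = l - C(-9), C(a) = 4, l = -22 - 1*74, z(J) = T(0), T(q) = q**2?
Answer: -3/23165 ≈ -0.00012951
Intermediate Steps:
z(J) = 0 (z(J) = 0**2 = 0)
l = -96 (l = -22 - 74 = -96)
y(d) = -50/3 (y(d) = (-96 - 1*4)/6 = (-96 - 4)/6 = (1/6)*(-100) = -50/3)
Z = -7705 (Z = 28299 - 36004 = -7705)
1/(Z + y(z(4) - 6*(-1))) = 1/(-7705 - 50/3) = 1/(-23165/3) = -3/23165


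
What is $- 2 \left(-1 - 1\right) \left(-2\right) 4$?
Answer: $-32$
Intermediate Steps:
$- 2 \left(-1 - 1\right) \left(-2\right) 4 = - 2 \left(\left(-2\right) \left(-2\right)\right) 4 = \left(-2\right) 4 \cdot 4 = \left(-8\right) 4 = -32$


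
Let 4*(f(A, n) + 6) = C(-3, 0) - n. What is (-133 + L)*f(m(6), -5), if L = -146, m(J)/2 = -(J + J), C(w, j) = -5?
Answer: 1674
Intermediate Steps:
m(J) = -4*J (m(J) = 2*(-(J + J)) = 2*(-2*J) = -4*J)
f(A, n) = -29/4 - n/4 (f(A, n) = -6 + (-5 - n)/4 = -6 + (-5/4 - n/4) = -29/4 - n/4)
(-133 + L)*f(m(6), -5) = (-133 - 146)*(-29/4 - ¼*(-5)) = -279*(-29/4 + 5/4) = -279*(-6) = 1674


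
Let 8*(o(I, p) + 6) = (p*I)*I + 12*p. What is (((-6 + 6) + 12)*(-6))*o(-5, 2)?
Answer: -234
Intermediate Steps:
o(I, p) = -6 + 3*p/2 + p*I²/8 (o(I, p) = -6 + ((p*I)*I + 12*p)/8 = -6 + ((I*p)*I + 12*p)/8 = -6 + (p*I² + 12*p)/8 = -6 + (12*p + p*I²)/8 = -6 + (3*p/2 + p*I²/8) = -6 + 3*p/2 + p*I²/8)
(((-6 + 6) + 12)*(-6))*o(-5, 2) = (((-6 + 6) + 12)*(-6))*(-6 + (3/2)*2 + (⅛)*2*(-5)²) = ((0 + 12)*(-6))*(-6 + 3 + (⅛)*2*25) = (12*(-6))*(-6 + 3 + 25/4) = -72*13/4 = -234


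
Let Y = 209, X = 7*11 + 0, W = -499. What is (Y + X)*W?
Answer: -142714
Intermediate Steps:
X = 77 (X = 77 + 0 = 77)
(Y + X)*W = (209 + 77)*(-499) = 286*(-499) = -142714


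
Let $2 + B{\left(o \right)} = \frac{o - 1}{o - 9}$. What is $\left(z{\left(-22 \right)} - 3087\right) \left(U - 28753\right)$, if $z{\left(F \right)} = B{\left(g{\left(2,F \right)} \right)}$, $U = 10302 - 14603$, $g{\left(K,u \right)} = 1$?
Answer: $102103806$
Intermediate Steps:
$U = -4301$
$B{\left(o \right)} = -2 + \frac{-1 + o}{-9 + o}$ ($B{\left(o \right)} = -2 + \frac{o - 1}{o - 9} = -2 + \frac{o + \left(-2 + 1\right)}{-9 + o} = -2 + \frac{o - 1}{-9 + o} = -2 + \frac{-1 + o}{-9 + o}$)
$z{\left(F \right)} = -2$ ($z{\left(F \right)} = \frac{17 - 1}{-9 + 1} = \frac{17 - 1}{-8} = \left(- \frac{1}{8}\right) 16 = -2$)
$\left(z{\left(-22 \right)} - 3087\right) \left(U - 28753\right) = \left(-2 - 3087\right) \left(-4301 - 28753\right) = \left(-3089\right) \left(-33054\right) = 102103806$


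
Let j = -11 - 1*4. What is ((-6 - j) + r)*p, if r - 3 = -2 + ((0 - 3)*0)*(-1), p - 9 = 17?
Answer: 260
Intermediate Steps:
p = 26 (p = 9 + 17 = 26)
j = -15 (j = -11 - 4 = -15)
r = 1 (r = 3 + (-2 + ((0 - 3)*0)*(-1)) = 3 + (-2 - 3*0*(-1)) = 3 + (-2 + 0*(-1)) = 3 + (-2 + 0) = 3 - 2 = 1)
((-6 - j) + r)*p = ((-6 - 1*(-15)) + 1)*26 = ((-6 + 15) + 1)*26 = (9 + 1)*26 = 10*26 = 260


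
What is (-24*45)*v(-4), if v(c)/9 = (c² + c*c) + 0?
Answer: -311040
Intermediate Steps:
v(c) = 18*c² (v(c) = 9*((c² + c*c) + 0) = 9*((c² + c²) + 0) = 9*(2*c² + 0) = 9*(2*c²) = 18*c²)
(-24*45)*v(-4) = (-24*45)*(18*(-4)²) = -19440*16 = -1080*288 = -311040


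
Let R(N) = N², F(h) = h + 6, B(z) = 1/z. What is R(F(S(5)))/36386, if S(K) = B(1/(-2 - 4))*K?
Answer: 288/18193 ≈ 0.015830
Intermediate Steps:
S(K) = -6*K (S(K) = K/(1/(-2 - 4)) = K/(1/(-6)) = K/(-⅙) = -6*K)
F(h) = 6 + h
R(F(S(5)))/36386 = (6 - 6*5)²/36386 = (6 - 30)²*(1/36386) = (-24)²*(1/36386) = 576*(1/36386) = 288/18193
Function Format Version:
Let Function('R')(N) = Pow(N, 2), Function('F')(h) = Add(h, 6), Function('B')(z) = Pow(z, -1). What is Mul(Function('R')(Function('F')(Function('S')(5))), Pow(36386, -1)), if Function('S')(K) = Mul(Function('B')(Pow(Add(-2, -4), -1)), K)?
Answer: Rational(288, 18193) ≈ 0.015830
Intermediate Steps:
Function('S')(K) = Mul(-6, K) (Function('S')(K) = Mul(Pow(Pow(Add(-2, -4), -1), -1), K) = Mul(Pow(Pow(-6, -1), -1), K) = Mul(Pow(Rational(-1, 6), -1), K) = Mul(-6, K))
Function('F')(h) = Add(6, h)
Mul(Function('R')(Function('F')(Function('S')(5))), Pow(36386, -1)) = Mul(Pow(Add(6, Mul(-6, 5)), 2), Pow(36386, -1)) = Mul(Pow(Add(6, -30), 2), Rational(1, 36386)) = Mul(Pow(-24, 2), Rational(1, 36386)) = Mul(576, Rational(1, 36386)) = Rational(288, 18193)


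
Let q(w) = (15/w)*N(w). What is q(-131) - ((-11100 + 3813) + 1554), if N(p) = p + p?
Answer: 5763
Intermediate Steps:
N(p) = 2*p
q(w) = 30 (q(w) = (15/w)*(2*w) = 30)
q(-131) - ((-11100 + 3813) + 1554) = 30 - ((-11100 + 3813) + 1554) = 30 - (-7287 + 1554) = 30 - 1*(-5733) = 30 + 5733 = 5763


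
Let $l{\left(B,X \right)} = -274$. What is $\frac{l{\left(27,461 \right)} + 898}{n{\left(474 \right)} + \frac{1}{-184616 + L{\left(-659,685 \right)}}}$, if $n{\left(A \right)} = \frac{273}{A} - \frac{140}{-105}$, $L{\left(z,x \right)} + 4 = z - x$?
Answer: $\frac{9167281344}{28049491} \approx 326.83$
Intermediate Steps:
$L{\left(z,x \right)} = -4 + z - x$ ($L{\left(z,x \right)} = -4 - \left(x - z\right) = -4 + z - x$)
$n{\left(A \right)} = \frac{4}{3} + \frac{273}{A}$ ($n{\left(A \right)} = \frac{273}{A} - - \frac{4}{3} = \frac{273}{A} + \frac{4}{3} = \frac{4}{3} + \frac{273}{A}$)
$\frac{l{\left(27,461 \right)} + 898}{n{\left(474 \right)} + \frac{1}{-184616 + L{\left(-659,685 \right)}}} = \frac{-274 + 898}{\left(\frac{4}{3} + \frac{273}{474}\right) + \frac{1}{-184616 - 1348}} = \frac{624}{\left(\frac{4}{3} + 273 \cdot \frac{1}{474}\right) + \frac{1}{-184616 - 1348}} = \frac{624}{\left(\frac{4}{3} + \frac{91}{158}\right) + \frac{1}{-184616 - 1348}} = \frac{624}{\frac{905}{474} + \frac{1}{-185964}} = \frac{624}{\frac{905}{474} - \frac{1}{185964}} = \frac{624}{\frac{28049491}{14691156}} = 624 \cdot \frac{14691156}{28049491} = \frac{9167281344}{28049491}$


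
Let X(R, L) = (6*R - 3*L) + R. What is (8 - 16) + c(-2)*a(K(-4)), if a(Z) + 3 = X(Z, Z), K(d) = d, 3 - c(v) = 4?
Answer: 11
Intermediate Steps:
c(v) = -1 (c(v) = 3 - 1*4 = 3 - 4 = -1)
X(R, L) = -3*L + 7*R (X(R, L) = (-3*L + 6*R) + R = -3*L + 7*R)
a(Z) = -3 + 4*Z (a(Z) = -3 + (-3*Z + 7*Z) = -3 + 4*Z)
(8 - 16) + c(-2)*a(K(-4)) = (8 - 16) - (-3 + 4*(-4)) = -8 - (-3 - 16) = -8 - 1*(-19) = -8 + 19 = 11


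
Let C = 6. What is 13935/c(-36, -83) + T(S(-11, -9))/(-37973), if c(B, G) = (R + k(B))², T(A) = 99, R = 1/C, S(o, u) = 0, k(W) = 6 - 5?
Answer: 19049530329/1860677 ≈ 10238.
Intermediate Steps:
k(W) = 1
R = ⅙ (R = 1/6 = ⅙ ≈ 0.16667)
c(B, G) = 49/36 (c(B, G) = (⅙ + 1)² = (7/6)² = 49/36)
13935/c(-36, -83) + T(S(-11, -9))/(-37973) = 13935/(49/36) + 99/(-37973) = 13935*(36/49) + 99*(-1/37973) = 501660/49 - 99/37973 = 19049530329/1860677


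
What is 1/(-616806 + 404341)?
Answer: -1/212465 ≈ -4.7067e-6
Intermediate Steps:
1/(-616806 + 404341) = 1/(-212465) = -1/212465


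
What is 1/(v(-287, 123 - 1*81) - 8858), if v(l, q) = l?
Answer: -1/9145 ≈ -0.00010935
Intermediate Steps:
1/(v(-287, 123 - 1*81) - 8858) = 1/(-287 - 8858) = 1/(-9145) = -1/9145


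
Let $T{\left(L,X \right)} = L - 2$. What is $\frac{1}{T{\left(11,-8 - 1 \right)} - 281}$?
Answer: $- \frac{1}{272} \approx -0.0036765$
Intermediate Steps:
$T{\left(L,X \right)} = -2 + L$ ($T{\left(L,X \right)} = L - 2 = -2 + L$)
$\frac{1}{T{\left(11,-8 - 1 \right)} - 281} = \frac{1}{\left(-2 + 11\right) - 281} = \frac{1}{9 - 281} = \frac{1}{-272} = - \frac{1}{272}$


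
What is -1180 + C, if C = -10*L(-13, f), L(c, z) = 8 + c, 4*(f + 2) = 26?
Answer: -1130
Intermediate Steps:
f = 9/2 (f = -2 + (¼)*26 = -2 + 13/2 = 9/2 ≈ 4.5000)
C = 50 (C = -10*(8 - 13) = -10*(-5) = 50)
-1180 + C = -1180 + 50 = -1130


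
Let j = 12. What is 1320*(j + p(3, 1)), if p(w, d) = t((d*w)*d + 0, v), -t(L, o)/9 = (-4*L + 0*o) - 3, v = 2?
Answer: 194040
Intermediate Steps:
t(L, o) = 27 + 36*L (t(L, o) = -9*((-4*L + 0*o) - 3) = -9*((-4*L + 0) - 3) = -9*(-4*L - 3) = -9*(-3 - 4*L) = 27 + 36*L)
p(w, d) = 27 + 36*w*d² (p(w, d) = 27 + 36*((d*w)*d + 0) = 27 + 36*(w*d² + 0) = 27 + 36*(w*d²) = 27 + 36*w*d²)
1320*(j + p(3, 1)) = 1320*(12 + (27 + 36*3*1²)) = 1320*(12 + (27 + 36*3*1)) = 1320*(12 + (27 + 108)) = 1320*(12 + 135) = 1320*147 = 194040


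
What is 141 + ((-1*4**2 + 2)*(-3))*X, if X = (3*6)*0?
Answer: 141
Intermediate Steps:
X = 0 (X = 18*0 = 0)
141 + ((-1*4**2 + 2)*(-3))*X = 141 + ((-1*4**2 + 2)*(-3))*0 = 141 + ((-1*16 + 2)*(-3))*0 = 141 + ((-16 + 2)*(-3))*0 = 141 - 14*(-3)*0 = 141 + 42*0 = 141 + 0 = 141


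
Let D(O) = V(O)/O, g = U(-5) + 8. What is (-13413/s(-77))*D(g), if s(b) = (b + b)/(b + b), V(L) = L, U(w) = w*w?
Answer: -13413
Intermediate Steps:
U(w) = w**2
s(b) = 1 (s(b) = (2*b)/((2*b)) = (2*b)*(1/(2*b)) = 1)
g = 33 (g = (-5)**2 + 8 = 25 + 8 = 33)
D(O) = 1 (D(O) = O/O = 1)
(-13413/s(-77))*D(g) = -13413/1*1 = -13413*1*1 = -13413*1 = -13413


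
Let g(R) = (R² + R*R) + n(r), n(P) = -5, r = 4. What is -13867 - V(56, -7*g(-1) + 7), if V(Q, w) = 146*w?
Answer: -17955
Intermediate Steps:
g(R) = -5 + 2*R² (g(R) = (R² + R*R) - 5 = (R² + R²) - 5 = 2*R² - 5 = -5 + 2*R²)
-13867 - V(56, -7*g(-1) + 7) = -13867 - 146*(-7*(-5 + 2*(-1)²) + 7) = -13867 - 146*(-7*(-5 + 2*1) + 7) = -13867 - 146*(-7*(-5 + 2) + 7) = -13867 - 146*(-7*(-3) + 7) = -13867 - 146*(21 + 7) = -13867 - 146*28 = -13867 - 1*4088 = -13867 - 4088 = -17955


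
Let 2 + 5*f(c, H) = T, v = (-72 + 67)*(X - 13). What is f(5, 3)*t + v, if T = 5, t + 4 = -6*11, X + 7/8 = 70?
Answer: -2581/8 ≈ -322.63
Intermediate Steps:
X = 553/8 (X = -7/8 + 70 = 553/8 ≈ 69.125)
t = -70 (t = -4 - 6*11 = -4 - 66 = -70)
v = -2245/8 (v = (-72 + 67)*(553/8 - 13) = -5*449/8 = -2245/8 ≈ -280.63)
f(c, H) = ⅗ (f(c, H) = -⅖ + (⅕)*5 = -⅖ + 1 = ⅗)
f(5, 3)*t + v = (⅗)*(-70) - 2245/8 = -42 - 2245/8 = -2581/8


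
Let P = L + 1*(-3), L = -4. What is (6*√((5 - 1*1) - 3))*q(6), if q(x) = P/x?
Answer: -7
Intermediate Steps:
P = -7 (P = -4 + 1*(-3) = -4 - 3 = -7)
q(x) = -7/x
(6*√((5 - 1*1) - 3))*q(6) = (6*√((5 - 1*1) - 3))*(-7/6) = (6*√((5 - 1) - 3))*(-7*⅙) = (6*√(4 - 3))*(-7/6) = (6*√1)*(-7/6) = (6*1)*(-7/6) = 6*(-7/6) = -7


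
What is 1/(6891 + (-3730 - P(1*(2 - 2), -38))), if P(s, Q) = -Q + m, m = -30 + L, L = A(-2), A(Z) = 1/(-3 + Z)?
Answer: 5/15766 ≈ 0.00031714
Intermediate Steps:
L = -1/5 (L = 1/(-3 - 2) = 1/(-5) = -1/5 ≈ -0.20000)
m = -151/5 (m = -30 - 1/5 = -151/5 ≈ -30.200)
P(s, Q) = -151/5 - Q (P(s, Q) = -Q - 151/5 = -151/5 - Q)
1/(6891 + (-3730 - P(1*(2 - 2), -38))) = 1/(6891 + (-3730 - (-151/5 - 1*(-38)))) = 1/(6891 + (-3730 - (-151/5 + 38))) = 1/(6891 + (-3730 - 1*39/5)) = 1/(6891 + (-3730 - 39/5)) = 1/(6891 - 18689/5) = 1/(15766/5) = 5/15766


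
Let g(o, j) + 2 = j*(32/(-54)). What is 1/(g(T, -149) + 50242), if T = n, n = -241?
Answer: 27/1358864 ≈ 1.9870e-5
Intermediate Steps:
T = -241
g(o, j) = -2 - 16*j/27 (g(o, j) = -2 + j*(32/(-54)) = -2 + j*(32*(-1/54)) = -2 + j*(-16/27) = -2 - 16*j/27)
1/(g(T, -149) + 50242) = 1/((-2 - 16/27*(-149)) + 50242) = 1/((-2 + 2384/27) + 50242) = 1/(2330/27 + 50242) = 1/(1358864/27) = 27/1358864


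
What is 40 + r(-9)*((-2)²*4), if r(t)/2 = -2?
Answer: -24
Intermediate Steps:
r(t) = -4 (r(t) = 2*(-2) = -4)
40 + r(-9)*((-2)²*4) = 40 - 4*(-2)²*4 = 40 - 16*4 = 40 - 4*16 = 40 - 64 = -24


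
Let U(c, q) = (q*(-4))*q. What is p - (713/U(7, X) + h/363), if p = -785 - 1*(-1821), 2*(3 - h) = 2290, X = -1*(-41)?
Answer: 2536618859/2440812 ≈ 1039.3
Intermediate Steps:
X = 41
h = -1142 (h = 3 - 1/2*2290 = 3 - 1145 = -1142)
U(c, q) = -4*q**2 (U(c, q) = (-4*q)*q = -4*q**2)
p = 1036 (p = -785 + 1821 = 1036)
p - (713/U(7, X) + h/363) = 1036 - (713/((-4*41**2)) - 1142/363) = 1036 - (713/((-4*1681)) - 1142*1/363) = 1036 - (713/(-6724) - 1142/363) = 1036 - (713*(-1/6724) - 1142/363) = 1036 - (-713/6724 - 1142/363) = 1036 - 1*(-7937627/2440812) = 1036 + 7937627/2440812 = 2536618859/2440812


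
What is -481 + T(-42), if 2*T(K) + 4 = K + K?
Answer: -525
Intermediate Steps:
T(K) = -2 + K (T(K) = -2 + (K + K)/2 = -2 + (2*K)/2 = -2 + K)
-481 + T(-42) = -481 + (-2 - 42) = -481 - 44 = -525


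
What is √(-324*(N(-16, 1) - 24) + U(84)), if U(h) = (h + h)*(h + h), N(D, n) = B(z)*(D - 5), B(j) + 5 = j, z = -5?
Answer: 6*I*√890 ≈ 179.0*I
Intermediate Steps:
B(j) = -5 + j
N(D, n) = 50 - 10*D (N(D, n) = (-5 - 5)*(D - 5) = -10*(-5 + D) = 50 - 10*D)
U(h) = 4*h² (U(h) = (2*h)*(2*h) = 4*h²)
√(-324*(N(-16, 1) - 24) + U(84)) = √(-324*((50 - 10*(-16)) - 24) + 4*84²) = √(-324*((50 + 160) - 24) + 4*7056) = √(-324*(210 - 24) + 28224) = √(-324*186 + 28224) = √(-60264 + 28224) = √(-32040) = 6*I*√890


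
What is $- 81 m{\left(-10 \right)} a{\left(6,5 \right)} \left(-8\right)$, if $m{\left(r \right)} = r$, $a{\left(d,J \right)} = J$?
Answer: $-32400$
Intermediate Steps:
$- 81 m{\left(-10 \right)} a{\left(6,5 \right)} \left(-8\right) = \left(-81\right) \left(-10\right) 5 \left(-8\right) = 810 \left(-40\right) = -32400$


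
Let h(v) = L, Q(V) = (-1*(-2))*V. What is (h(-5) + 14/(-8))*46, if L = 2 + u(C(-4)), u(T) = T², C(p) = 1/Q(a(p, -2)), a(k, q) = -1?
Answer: 23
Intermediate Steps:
Q(V) = 2*V
C(p) = -½ (C(p) = 1/(2*(-1)) = 1/(-2) = -½)
L = 9/4 (L = 2 + (-½)² = 2 + ¼ = 9/4 ≈ 2.2500)
h(v) = 9/4
(h(-5) + 14/(-8))*46 = (9/4 + 14/(-8))*46 = (9/4 + 14*(-⅛))*46 = (9/4 - 7/4)*46 = (½)*46 = 23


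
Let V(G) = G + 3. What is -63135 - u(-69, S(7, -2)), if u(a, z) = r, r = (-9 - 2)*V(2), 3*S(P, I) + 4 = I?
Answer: -63080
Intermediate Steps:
S(P, I) = -4/3 + I/3
V(G) = 3 + G
r = -55 (r = (-9 - 2)*(3 + 2) = -11*5 = -55)
u(a, z) = -55
-63135 - u(-69, S(7, -2)) = -63135 - 1*(-55) = -63135 + 55 = -63080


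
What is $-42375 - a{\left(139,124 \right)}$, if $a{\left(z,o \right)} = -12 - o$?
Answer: $-42239$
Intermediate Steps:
$-42375 - a{\left(139,124 \right)} = -42375 - \left(-12 - 124\right) = -42375 - -136 = -42375 + 136 = -42239$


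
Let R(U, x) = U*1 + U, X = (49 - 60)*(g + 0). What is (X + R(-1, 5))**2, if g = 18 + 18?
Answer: 158404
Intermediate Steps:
g = 36
X = -396 (X = (49 - 60)*(36 + 0) = -11*36 = -396)
R(U, x) = 2*U (R(U, x) = U + U = 2*U)
(X + R(-1, 5))**2 = (-396 + 2*(-1))**2 = (-396 - 2)**2 = (-398)**2 = 158404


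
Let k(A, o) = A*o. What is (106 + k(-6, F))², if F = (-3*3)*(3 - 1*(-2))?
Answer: 141376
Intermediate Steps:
F = -45 (F = -9*(3 + 2) = -9*5 = -45)
(106 + k(-6, F))² = (106 - 6*(-45))² = (106 + 270)² = 376² = 141376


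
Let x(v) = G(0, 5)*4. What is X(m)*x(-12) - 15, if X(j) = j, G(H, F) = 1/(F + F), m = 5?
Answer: -13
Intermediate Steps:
G(H, F) = 1/(2*F)
x(v) = ⅖ (x(v) = ((½)/5)*4 = ((½)*(⅕))*4 = (⅒)*4 = ⅖)
X(m)*x(-12) - 15 = 5*(⅖) - 15 = 2 - 15 = -13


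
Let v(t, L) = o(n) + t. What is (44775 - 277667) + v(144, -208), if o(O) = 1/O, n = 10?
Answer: -2327479/10 ≈ -2.3275e+5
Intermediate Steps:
v(t, L) = 1/10 + t
(44775 - 277667) + v(144, -208) = (44775 - 277667) + (1/10 + 144) = -232892 + 1441/10 = -2327479/10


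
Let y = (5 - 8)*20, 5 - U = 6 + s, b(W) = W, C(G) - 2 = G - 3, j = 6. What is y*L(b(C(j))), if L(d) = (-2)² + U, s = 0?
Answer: -180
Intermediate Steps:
C(G) = -1 + G (C(G) = 2 + (G - 3) = 2 + (-3 + G) = -1 + G)
U = -1 (U = 5 - (6 + 0) = 5 - 1*6 = 5 - 6 = -1)
L(d) = 3 (L(d) = (-2)² - 1 = 4 - 1 = 3)
y = -60 (y = -3*20 = -60)
y*L(b(C(j))) = -60*3 = -180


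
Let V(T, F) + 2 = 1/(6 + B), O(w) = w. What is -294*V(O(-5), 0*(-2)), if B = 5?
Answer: 6174/11 ≈ 561.27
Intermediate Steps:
V(T, F) = -21/11 (V(T, F) = -2 + 1/(6 + 5) = -2 + 1/11 = -21/11)
-294*V(O(-5), 0*(-2)) = -294*(-21/11) = 6174/11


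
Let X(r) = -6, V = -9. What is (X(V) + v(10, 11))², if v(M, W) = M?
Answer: 16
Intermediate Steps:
(X(V) + v(10, 11))² = (-6 + 10)² = 4² = 16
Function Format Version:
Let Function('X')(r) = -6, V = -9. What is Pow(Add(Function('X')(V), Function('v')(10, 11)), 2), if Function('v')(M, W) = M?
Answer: 16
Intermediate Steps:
Pow(Add(Function('X')(V), Function('v')(10, 11)), 2) = Pow(Add(-6, 10), 2) = Pow(4, 2) = 16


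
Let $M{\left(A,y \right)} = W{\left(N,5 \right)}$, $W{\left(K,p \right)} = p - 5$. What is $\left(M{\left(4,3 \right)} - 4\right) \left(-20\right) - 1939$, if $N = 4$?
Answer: $-1859$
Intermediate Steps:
$W{\left(K,p \right)} = -5 + p$
$M{\left(A,y \right)} = 0$ ($M{\left(A,y \right)} = -5 + 5 = 0$)
$\left(M{\left(4,3 \right)} - 4\right) \left(-20\right) - 1939 = \left(0 - 4\right) \left(-20\right) - 1939 = \left(-4\right) \left(-20\right) - 1939 = 80 - 1939 = -1859$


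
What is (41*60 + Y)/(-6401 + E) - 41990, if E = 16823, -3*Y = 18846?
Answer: -72937267/1737 ≈ -41990.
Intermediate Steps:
Y = -6282 (Y = -⅓*18846 = -6282)
(41*60 + Y)/(-6401 + E) - 41990 = (41*60 - 6282)/(-6401 + 16823) - 41990 = (2460 - 6282)/10422 - 41990 = -3822*1/10422 - 41990 = -637/1737 - 41990 = -72937267/1737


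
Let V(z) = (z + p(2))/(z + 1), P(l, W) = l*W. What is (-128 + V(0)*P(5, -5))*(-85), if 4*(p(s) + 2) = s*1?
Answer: 15385/2 ≈ 7692.5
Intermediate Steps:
p(s) = -2 + s/4 (p(s) = -2 + (s*1)/4 = -2 + s/4)
P(l, W) = W*l
V(z) = (-3/2 + z)/(1 + z) (V(z) = (z + (-2 + (¼)*2))/(z + 1) = (z + (-2 + ½))/(1 + z) = (z - 3/2)/(1 + z) = (-3/2 + z)/(1 + z))
(-128 + V(0)*P(5, -5))*(-85) = (-128 + ((-3/2 + 0)/(1 + 0))*(-5*5))*(-85) = (-128 + (-3/2/1)*(-25))*(-85) = (-128 + (1*(-3/2))*(-25))*(-85) = (-128 - 3/2*(-25))*(-85) = (-128 + 75/2)*(-85) = -181/2*(-85) = 15385/2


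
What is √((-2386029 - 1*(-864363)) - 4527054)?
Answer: 12*I*√42005 ≈ 2459.4*I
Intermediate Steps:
√((-2386029 - 1*(-864363)) - 4527054) = √((-2386029 + 864363) - 4527054) = √(-1521666 - 4527054) = √(-6048720) = 12*I*√42005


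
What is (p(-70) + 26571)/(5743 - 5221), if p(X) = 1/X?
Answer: 1859969/36540 ≈ 50.902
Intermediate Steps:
(p(-70) + 26571)/(5743 - 5221) = (1/(-70) + 26571)/(5743 - 5221) = (-1/70 + 26571)/522 = (1859969/70)*(1/522) = 1859969/36540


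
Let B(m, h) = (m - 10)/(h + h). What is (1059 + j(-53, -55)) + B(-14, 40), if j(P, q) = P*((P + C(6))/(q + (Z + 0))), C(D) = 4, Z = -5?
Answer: 12185/12 ≈ 1015.4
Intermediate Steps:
B(m, h) = (-10 + m)/(2*h) (B(m, h) = (-10 + m)/((2*h)) = (-10 + m)*(1/(2*h)) = (-10 + m)/(2*h))
j(P, q) = P*(4 + P)/(-5 + q) (j(P, q) = P*((P + 4)/(q + (-5 + 0))) = P*((4 + P)/(q - 5)) = P*((4 + P)/(-5 + q)) = P*(4 + P)/(-5 + q))
(1059 + j(-53, -55)) + B(-14, 40) = (1059 - 53*(4 - 53)/(-5 - 55)) + (1/2)*(-10 - 14)/40 = (1059 - 53*(-49)/(-60)) + (1/2)*(1/40)*(-24) = (1059 - 53*(-1/60)*(-49)) - 3/10 = (1059 - 2597/60) - 3/10 = 60943/60 - 3/10 = 12185/12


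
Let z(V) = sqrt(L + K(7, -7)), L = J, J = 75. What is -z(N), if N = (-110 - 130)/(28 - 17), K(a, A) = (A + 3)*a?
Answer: -sqrt(47) ≈ -6.8557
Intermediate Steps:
K(a, A) = a*(3 + A) (K(a, A) = (3 + A)*a = a*(3 + A))
L = 75
N = -240/11 ≈ -21.818
z(V) = sqrt(47) (z(V) = sqrt(75 + 7*(3 - 7)) = sqrt(75 + 7*(-4)) = sqrt(75 - 28) = sqrt(47))
-z(N) = -sqrt(47)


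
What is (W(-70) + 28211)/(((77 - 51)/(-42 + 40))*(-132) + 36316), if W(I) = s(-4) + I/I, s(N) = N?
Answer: 1763/2377 ≈ 0.74169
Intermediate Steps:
W(I) = -3 (W(I) = -4 + I/I = -4 + 1 = -3)
(W(-70) + 28211)/(((77 - 51)/(-42 + 40))*(-132) + 36316) = (-3 + 28211)/(((77 - 51)/(-42 + 40))*(-132) + 36316) = 28208/((26/(-2))*(-132) + 36316) = 28208/((26*(-½))*(-132) + 36316) = 28208/(-13*(-132) + 36316) = 28208/(1716 + 36316) = 28208/38032 = 28208*(1/38032) = 1763/2377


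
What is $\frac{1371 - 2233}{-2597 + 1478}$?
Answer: $\frac{862}{1119} \approx 0.77033$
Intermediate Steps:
$\frac{1371 - 2233}{-2597 + 1478} = - \frac{862}{-1119} = \left(-862\right) \left(- \frac{1}{1119}\right) = \frac{862}{1119}$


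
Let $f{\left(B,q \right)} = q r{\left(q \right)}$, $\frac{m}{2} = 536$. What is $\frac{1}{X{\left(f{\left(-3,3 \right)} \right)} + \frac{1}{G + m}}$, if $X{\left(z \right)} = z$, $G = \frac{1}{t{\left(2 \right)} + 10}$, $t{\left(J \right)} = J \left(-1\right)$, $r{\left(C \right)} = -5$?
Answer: $- \frac{8577}{128647} \approx -0.066671$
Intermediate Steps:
$t{\left(J \right)} = - J$
$m = 1072$ ($m = 2 \cdot 536 = 1072$)
$f{\left(B,q \right)} = - 5 q$ ($f{\left(B,q \right)} = q \left(-5\right) = - 5 q$)
$G = \frac{1}{8}$ ($G = \frac{1}{\left(-1\right) 2 + 10} = \frac{1}{-2 + 10} = \frac{1}{8} \approx 0.125$)
$\frac{1}{X{\left(f{\left(-3,3 \right)} \right)} + \frac{1}{G + m}} = \frac{1}{\left(-5\right) 3 + \frac{1}{\frac{1}{8} + 1072}} = \frac{1}{-15 + \frac{1}{\frac{8577}{8}}} = \frac{1}{-15 + \frac{8}{8577}} = \frac{1}{- \frac{128647}{8577}} = - \frac{8577}{128647}$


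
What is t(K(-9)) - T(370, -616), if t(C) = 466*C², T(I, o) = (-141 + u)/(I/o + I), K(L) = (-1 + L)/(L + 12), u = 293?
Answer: 1767164552/341325 ≈ 5177.4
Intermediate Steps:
K(L) = (-1 + L)/(12 + L)
T(I, o) = 152/(I + I/o) (T(I, o) = (-141 + 293)/(I/o + I) = 152/(I + I/o))
t(K(-9)) - T(370, -616) = 466*((-1 - 9)/(12 - 9))² - 152*(-616)/(370*(1 - 616)) = 466*(-10/3)² - 152*(-616)/(370*(-615)) = 466*((⅓)*(-10))² - 152*(-616)*(-1)/(370*615) = 466*(-10/3)² - 1*46816/113775 = 466*(100/9) - 46816/113775 = 46600/9 - 46816/113775 = 1767164552/341325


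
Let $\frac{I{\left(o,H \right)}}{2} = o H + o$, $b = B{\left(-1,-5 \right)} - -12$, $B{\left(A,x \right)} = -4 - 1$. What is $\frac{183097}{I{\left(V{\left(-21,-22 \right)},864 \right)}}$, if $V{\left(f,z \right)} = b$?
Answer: $\frac{183097}{12110} \approx 15.119$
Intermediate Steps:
$B{\left(A,x \right)} = -5$
$b = 7$ ($b = -5 - -12 = -5 + 12 = 7$)
$V{\left(f,z \right)} = 7$
$I{\left(o,H \right)} = 2 o + 2 H o$ ($I{\left(o,H \right)} = 2 \left(o H + o\right) = 2 \left(H o + o\right) = 2 \left(o + H o\right) = 2 o + 2 H o$)
$\frac{183097}{I{\left(V{\left(-21,-22 \right)},864 \right)}} = \frac{183097}{2 \cdot 7 \left(1 + 864\right)} = \frac{183097}{2 \cdot 7 \cdot 865} = \frac{183097}{12110}$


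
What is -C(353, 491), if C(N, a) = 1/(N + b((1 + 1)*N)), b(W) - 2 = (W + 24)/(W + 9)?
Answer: -143/50911 ≈ -0.0028088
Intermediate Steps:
b(W) = 2 + (24 + W)/(9 + W) (b(W) = 2 + (W + 24)/(W + 9) = 2 + (24 + W)/(9 + W))
C(N, a) = 1/(N + 3*(14 + 2*N)/(9 + 2*N)) (C(N, a) = 1/(N + 3*(14 + (1 + 1)*N)/(9 + (1 + 1)*N)) = 1/(N + 3*(14 + 2*N)/(9 + 2*N)))
-C(353, 491) = -(9 + 2*353)/(42 + 2*353**2 + 15*353) = -(9 + 706)/(42 + 2*124609 + 5295) = -715/(42 + 249218 + 5295) = -715/254555 = -1*143/50911 = -143/50911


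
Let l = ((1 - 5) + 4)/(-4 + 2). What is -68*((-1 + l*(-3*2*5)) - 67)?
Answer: 4624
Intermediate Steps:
l = 0 (l = (-4 + 4)/(-2) = 0*(-½) = 0)
-68*((-1 + l*(-3*2*5)) - 67) = -68*((-1 + 0*(-3*2*5)) - 67) = -68*((-1 + 0*(-6*5)) - 67) = -68*((-1 + 0*(-30)) - 67) = -68*((-1 + 0) - 67) = -68*(-1 - 67) = -68*(-68) = 4624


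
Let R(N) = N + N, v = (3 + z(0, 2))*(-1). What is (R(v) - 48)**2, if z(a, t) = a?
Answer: 2916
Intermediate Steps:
v = -3 (v = (3 + 0)*(-1) = 3*(-1) = -3)
R(N) = 2*N
(R(v) - 48)**2 = (2*(-3) - 48)**2 = (-6 - 48)**2 = (-54)**2 = 2916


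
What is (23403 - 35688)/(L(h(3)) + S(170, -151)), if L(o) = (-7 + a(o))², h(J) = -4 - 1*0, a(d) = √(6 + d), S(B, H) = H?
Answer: 307125/2402 - 85995*√2/4804 ≈ 102.55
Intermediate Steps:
h(J) = -4 (h(J) = -4 + 0 = -4)
L(o) = (-7 + √(6 + o))²
(23403 - 35688)/(L(h(3)) + S(170, -151)) = (23403 - 35688)/((-7 + √(6 - 4))² - 151) = -12285/((-7 + √2)² - 151) = -12285/(-151 + (-7 + √2)²)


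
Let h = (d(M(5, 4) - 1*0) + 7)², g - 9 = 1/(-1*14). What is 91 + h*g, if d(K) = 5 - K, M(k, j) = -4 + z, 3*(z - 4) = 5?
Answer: 131591/126 ≈ 1044.4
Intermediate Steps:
z = 17/3 (z = 4 + (⅓)*5 = 4 + 5/3 = 17/3 ≈ 5.6667)
M(k, j) = 5/3 (M(k, j) = -4 + 17/3 = 5/3)
g = 125/14 (g = 9 + 1/(-1*14) = 9 + 1/(-14) = 9 - 1/14 = 125/14 ≈ 8.9286)
h = 961/9 (h = ((5 - (5/3 - 1*0)) + 7)² = ((5 - (5/3 + 0)) + 7)² = ((5 - 1*5/3) + 7)² = ((5 - 5/3) + 7)² = (10/3 + 7)² = (31/3)² = 961/9 ≈ 106.78)
91 + h*g = 91 + (961/9)*(125/14) = 91 + 120125/126 = 131591/126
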